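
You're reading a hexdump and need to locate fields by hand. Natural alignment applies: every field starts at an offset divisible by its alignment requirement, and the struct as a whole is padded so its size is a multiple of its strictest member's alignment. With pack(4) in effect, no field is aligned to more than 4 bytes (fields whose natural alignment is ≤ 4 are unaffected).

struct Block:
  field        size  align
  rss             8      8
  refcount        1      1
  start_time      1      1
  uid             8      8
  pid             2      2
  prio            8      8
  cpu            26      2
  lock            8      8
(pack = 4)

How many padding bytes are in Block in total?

6

rss at 0 (size 8, align 4) → ends 8
refcount at 8 (size 1, align 1) → ends 9
start_time at 9 (size 1, align 1) → ends 10
pad 2 to align 4 for uid
uid at 12 (size 8, align 4) → ends 20
pid at 20 (size 2, align 2) → ends 22
pad 2 to align 4 for prio
prio at 24 (size 8, align 4) → ends 32
cpu at 32 (size 26, align 2) → ends 58
pad 2 to align 4 for lock
lock at 60 (size 8, align 4) → ends 68
total 68 bytes, alignment 4
data bytes 62, size 68 → padding 6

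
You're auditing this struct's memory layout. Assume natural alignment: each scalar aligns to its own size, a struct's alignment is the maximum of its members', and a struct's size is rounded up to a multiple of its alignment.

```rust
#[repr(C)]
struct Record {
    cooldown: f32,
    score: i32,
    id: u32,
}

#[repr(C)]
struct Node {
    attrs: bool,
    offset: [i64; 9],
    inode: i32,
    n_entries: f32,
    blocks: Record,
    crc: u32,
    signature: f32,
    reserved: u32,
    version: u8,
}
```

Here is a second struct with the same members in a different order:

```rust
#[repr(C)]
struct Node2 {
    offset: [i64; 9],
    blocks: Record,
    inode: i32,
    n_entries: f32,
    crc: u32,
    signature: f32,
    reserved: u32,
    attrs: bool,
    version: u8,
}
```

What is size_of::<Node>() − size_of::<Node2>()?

8

Record: 0..4  cooldown  (4B, 4-aligned); 4..8  score  (4B, 4-aligned); 8..12  id  (4B, 4-aligned); sizeof = 12, alignof = 4
0..1  attrs  (1B, 1-aligned)
1..8  -- padding (7B)
8..80  offset  (72B, 8-aligned)
80..84  inode  (4B, 4-aligned)
84..88  n_entries  (4B, 4-aligned)
88..100  blocks  (12B, 4-aligned)
100..104  crc  (4B, 4-aligned)
104..108  signature  (4B, 4-aligned)
108..112  reserved  (4B, 4-aligned)
112..113  version  (1B, 1-aligned)
113..120  -- tail padding (7B)
sizeof = 120, alignof = 8
— Node2 —
0..72  offset  (72B, 8-aligned)
72..84  blocks  (12B, 4-aligned)
84..88  inode  (4B, 4-aligned)
88..92  n_entries  (4B, 4-aligned)
92..96  crc  (4B, 4-aligned)
96..100  signature  (4B, 4-aligned)
100..104  reserved  (4B, 4-aligned)
104..105  attrs  (1B, 1-aligned)
105..106  version  (1B, 1-aligned)
106..112  -- tail padding (6B)
sizeof = 112, alignof = 8
120 − 112 = 8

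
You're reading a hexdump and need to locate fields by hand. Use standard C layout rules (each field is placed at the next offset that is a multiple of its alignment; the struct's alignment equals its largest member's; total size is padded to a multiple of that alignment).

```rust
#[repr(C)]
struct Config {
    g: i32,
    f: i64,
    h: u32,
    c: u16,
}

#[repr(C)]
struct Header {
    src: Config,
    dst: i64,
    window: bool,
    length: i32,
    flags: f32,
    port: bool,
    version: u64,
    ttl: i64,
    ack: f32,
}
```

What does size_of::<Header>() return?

72

Config: g at 0 (size 4, align 4) → ends 4; pad 4 to align 8 for f; f at 8 (size 8, align 8) → ends 16; h at 16 (size 4, align 4) → ends 20; c at 20 (size 2, align 2) → ends 22; tail pad 2 to reach multiple of 8; total 24 bytes, alignment 8
src at 0 (size 24, align 8) → ends 24
dst at 24 (size 8, align 8) → ends 32
window at 32 (size 1, align 1) → ends 33
pad 3 to align 4 for length
length at 36 (size 4, align 4) → ends 40
flags at 40 (size 4, align 4) → ends 44
port at 44 (size 1, align 1) → ends 45
pad 3 to align 8 for version
version at 48 (size 8, align 8) → ends 56
ttl at 56 (size 8, align 8) → ends 64
ack at 64 (size 4, align 4) → ends 68
tail pad 4 to reach multiple of 8
total 72 bytes, alignment 8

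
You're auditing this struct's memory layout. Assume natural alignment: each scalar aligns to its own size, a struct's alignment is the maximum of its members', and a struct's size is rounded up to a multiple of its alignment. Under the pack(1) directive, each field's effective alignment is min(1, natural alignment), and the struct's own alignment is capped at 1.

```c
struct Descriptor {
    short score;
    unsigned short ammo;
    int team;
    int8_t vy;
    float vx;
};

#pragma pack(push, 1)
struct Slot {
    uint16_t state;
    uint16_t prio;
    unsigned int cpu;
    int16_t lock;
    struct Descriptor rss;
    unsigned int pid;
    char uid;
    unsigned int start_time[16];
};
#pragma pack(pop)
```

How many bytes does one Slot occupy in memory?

95 bytes

Descriptor: 0..2  score  (2B, 2-aligned); 2..4  ammo  (2B, 2-aligned); 4..8  team  (4B, 4-aligned); 8..9  vy  (1B, 1-aligned); 9..12  -- padding (3B); 12..16  vx  (4B, 4-aligned); sizeof = 16, alignof = 4
0..2  state  (2B, 1-aligned)
2..4  prio  (2B, 1-aligned)
4..8  cpu  (4B, 1-aligned)
8..10  lock  (2B, 1-aligned)
10..26  rss  (16B, 1-aligned)
26..30  pid  (4B, 1-aligned)
30..31  uid  (1B, 1-aligned)
31..95  start_time  (64B, 1-aligned)
sizeof = 95, alignof = 1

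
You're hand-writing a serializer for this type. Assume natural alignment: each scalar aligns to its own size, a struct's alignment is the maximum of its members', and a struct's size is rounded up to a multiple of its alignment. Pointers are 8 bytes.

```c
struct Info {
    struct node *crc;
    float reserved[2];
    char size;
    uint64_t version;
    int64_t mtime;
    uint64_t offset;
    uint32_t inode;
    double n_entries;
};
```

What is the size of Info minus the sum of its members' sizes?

11

0..8  crc  (8B, 8-aligned)
8..16  reserved  (8B, 4-aligned)
16..17  size  (1B, 1-aligned)
17..24  -- padding (7B)
24..32  version  (8B, 8-aligned)
32..40  mtime  (8B, 8-aligned)
40..48  offset  (8B, 8-aligned)
48..52  inode  (4B, 4-aligned)
52..56  -- padding (4B)
56..64  n_entries  (8B, 8-aligned)
sizeof = 64, alignof = 8
data bytes 53, size 64 → padding 11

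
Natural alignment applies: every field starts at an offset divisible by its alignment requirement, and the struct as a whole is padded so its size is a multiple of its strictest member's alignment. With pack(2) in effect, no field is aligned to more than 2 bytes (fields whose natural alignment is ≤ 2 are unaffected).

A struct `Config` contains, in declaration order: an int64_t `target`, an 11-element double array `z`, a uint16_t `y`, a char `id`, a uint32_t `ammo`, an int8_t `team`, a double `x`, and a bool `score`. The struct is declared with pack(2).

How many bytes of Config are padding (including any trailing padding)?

3

0..8  target  (8B, 2-aligned)
8..96  z  (88B, 2-aligned)
96..98  y  (2B, 2-aligned)
98..99  id  (1B, 1-aligned)
99..100  -- padding (1B)
100..104  ammo  (4B, 2-aligned)
104..105  team  (1B, 1-aligned)
105..106  -- padding (1B)
106..114  x  (8B, 2-aligned)
114..115  score  (1B, 1-aligned)
115..116  -- tail padding (1B)
sizeof = 116, alignof = 2
data bytes 113, size 116 → padding 3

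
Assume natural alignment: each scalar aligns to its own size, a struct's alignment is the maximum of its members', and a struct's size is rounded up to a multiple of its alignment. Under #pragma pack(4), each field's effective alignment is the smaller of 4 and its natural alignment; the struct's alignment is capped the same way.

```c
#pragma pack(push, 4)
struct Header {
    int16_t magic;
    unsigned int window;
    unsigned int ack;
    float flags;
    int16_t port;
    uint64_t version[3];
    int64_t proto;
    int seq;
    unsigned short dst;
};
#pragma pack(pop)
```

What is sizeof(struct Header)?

60

0..2  magic  (2B, 2-aligned)
2..4  -- padding (2B)
4..8  window  (4B, 4-aligned)
8..12  ack  (4B, 4-aligned)
12..16  flags  (4B, 4-aligned)
16..18  port  (2B, 2-aligned)
18..20  -- padding (2B)
20..44  version  (24B, 4-aligned)
44..52  proto  (8B, 4-aligned)
52..56  seq  (4B, 4-aligned)
56..58  dst  (2B, 2-aligned)
58..60  -- tail padding (2B)
sizeof = 60, alignof = 4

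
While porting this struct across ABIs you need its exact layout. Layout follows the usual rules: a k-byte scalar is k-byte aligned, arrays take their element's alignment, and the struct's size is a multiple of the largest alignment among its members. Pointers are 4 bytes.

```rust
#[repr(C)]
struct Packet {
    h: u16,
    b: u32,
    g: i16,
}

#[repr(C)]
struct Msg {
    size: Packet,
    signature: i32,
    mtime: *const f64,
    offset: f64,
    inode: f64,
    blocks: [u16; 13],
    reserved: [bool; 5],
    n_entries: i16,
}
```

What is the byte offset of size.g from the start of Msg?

8

Packet: 0..2  h  (2B, 2-aligned); 2..4  -- padding (2B); 4..8  b  (4B, 4-aligned); 8..10  g  (2B, 2-aligned); 10..12  -- tail padding (2B); sizeof = 12, alignof = 4
0..12  size  (12B, 4-aligned)
within Packet: g at 8
0 + 8 = 8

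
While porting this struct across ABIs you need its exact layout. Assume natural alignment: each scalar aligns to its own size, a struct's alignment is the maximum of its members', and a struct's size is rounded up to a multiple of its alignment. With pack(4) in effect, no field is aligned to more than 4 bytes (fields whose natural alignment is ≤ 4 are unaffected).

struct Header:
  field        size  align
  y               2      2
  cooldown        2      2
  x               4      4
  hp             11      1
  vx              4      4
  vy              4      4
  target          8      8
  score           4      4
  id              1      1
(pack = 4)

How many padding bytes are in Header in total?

4

y at 0 (size 2, align 2) → ends 2
cooldown at 2 (size 2, align 2) → ends 4
x at 4 (size 4, align 4) → ends 8
hp at 8 (size 11, align 1) → ends 19
pad 1 to align 4 for vx
vx at 20 (size 4, align 4) → ends 24
vy at 24 (size 4, align 4) → ends 28
target at 28 (size 8, align 4) → ends 36
score at 36 (size 4, align 4) → ends 40
id at 40 (size 1, align 1) → ends 41
tail pad 3 to reach multiple of 4
total 44 bytes, alignment 4
data bytes 40, size 44 → padding 4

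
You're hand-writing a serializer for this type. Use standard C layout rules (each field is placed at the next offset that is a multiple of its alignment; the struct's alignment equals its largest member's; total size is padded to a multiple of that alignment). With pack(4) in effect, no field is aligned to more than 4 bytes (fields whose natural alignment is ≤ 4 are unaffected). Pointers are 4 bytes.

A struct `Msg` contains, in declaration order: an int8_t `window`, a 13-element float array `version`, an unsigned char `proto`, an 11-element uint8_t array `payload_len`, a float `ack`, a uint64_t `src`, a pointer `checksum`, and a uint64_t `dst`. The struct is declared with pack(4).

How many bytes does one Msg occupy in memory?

window at 0 (size 1, align 1) → ends 1
pad 3 to align 4 for version
version at 4 (size 52, align 4) → ends 56
proto at 56 (size 1, align 1) → ends 57
payload_len at 57 (size 11, align 1) → ends 68
ack at 68 (size 4, align 4) → ends 72
src at 72 (size 8, align 4) → ends 80
checksum at 80 (size 4, align 4) → ends 84
dst at 84 (size 8, align 4) → ends 92
total 92 bytes, alignment 4

92 bytes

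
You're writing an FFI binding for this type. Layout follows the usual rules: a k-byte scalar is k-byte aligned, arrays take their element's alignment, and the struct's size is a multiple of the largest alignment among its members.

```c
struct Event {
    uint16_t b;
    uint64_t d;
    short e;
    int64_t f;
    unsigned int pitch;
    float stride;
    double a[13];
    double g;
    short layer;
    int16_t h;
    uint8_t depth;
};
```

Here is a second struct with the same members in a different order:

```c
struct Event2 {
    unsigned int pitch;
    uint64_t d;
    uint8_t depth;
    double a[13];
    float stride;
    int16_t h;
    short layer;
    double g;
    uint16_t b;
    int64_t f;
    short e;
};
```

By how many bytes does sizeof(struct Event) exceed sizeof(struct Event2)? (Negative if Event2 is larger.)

-8

0..2  b  (2B, 2-aligned)
2..8  -- padding (6B)
8..16  d  (8B, 8-aligned)
16..18  e  (2B, 2-aligned)
18..24  -- padding (6B)
24..32  f  (8B, 8-aligned)
32..36  pitch  (4B, 4-aligned)
36..40  stride  (4B, 4-aligned)
40..144  a  (104B, 8-aligned)
144..152  g  (8B, 8-aligned)
152..154  layer  (2B, 2-aligned)
154..156  h  (2B, 2-aligned)
156..157  depth  (1B, 1-aligned)
157..160  -- tail padding (3B)
sizeof = 160, alignof = 8
— Event2 —
0..4  pitch  (4B, 4-aligned)
4..8  -- padding (4B)
8..16  d  (8B, 8-aligned)
16..17  depth  (1B, 1-aligned)
17..24  -- padding (7B)
24..128  a  (104B, 8-aligned)
128..132  stride  (4B, 4-aligned)
132..134  h  (2B, 2-aligned)
134..136  layer  (2B, 2-aligned)
136..144  g  (8B, 8-aligned)
144..146  b  (2B, 2-aligned)
146..152  -- padding (6B)
152..160  f  (8B, 8-aligned)
160..162  e  (2B, 2-aligned)
162..168  -- tail padding (6B)
sizeof = 168, alignof = 8
160 − 168 = -8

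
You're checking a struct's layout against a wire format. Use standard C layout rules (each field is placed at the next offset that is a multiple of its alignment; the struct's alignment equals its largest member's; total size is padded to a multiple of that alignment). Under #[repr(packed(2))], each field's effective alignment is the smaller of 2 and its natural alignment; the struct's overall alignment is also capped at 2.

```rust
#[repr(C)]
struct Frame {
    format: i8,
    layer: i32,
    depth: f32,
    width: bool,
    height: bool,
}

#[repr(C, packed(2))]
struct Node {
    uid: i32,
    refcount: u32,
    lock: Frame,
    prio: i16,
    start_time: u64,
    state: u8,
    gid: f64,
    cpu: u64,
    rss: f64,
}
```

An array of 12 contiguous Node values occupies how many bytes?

720

Frame: @0: format [1B, align 1] → 1; +3 pad (align 4); @4: layer [4B, align 4] → 8; @8: depth [4B, align 4] → 12; @12: width [1B, align 1] → 13; @13: height [1B, align 1] → 14; +2 tail pad (align 4); size 16, align 4
@0: uid [4B, align 2] → 4
@4: refcount [4B, align 2] → 8
@8: lock [16B, align 2] → 24
@24: prio [2B, align 2] → 26
@26: start_time [8B, align 2] → 34
@34: state [1B, align 1] → 35
+1 pad (align 2)
@36: gid [8B, align 2] → 44
@44: cpu [8B, align 2] → 52
@52: rss [8B, align 2] → 60
size 60, align 2
array of 12: 12 × 60 = 720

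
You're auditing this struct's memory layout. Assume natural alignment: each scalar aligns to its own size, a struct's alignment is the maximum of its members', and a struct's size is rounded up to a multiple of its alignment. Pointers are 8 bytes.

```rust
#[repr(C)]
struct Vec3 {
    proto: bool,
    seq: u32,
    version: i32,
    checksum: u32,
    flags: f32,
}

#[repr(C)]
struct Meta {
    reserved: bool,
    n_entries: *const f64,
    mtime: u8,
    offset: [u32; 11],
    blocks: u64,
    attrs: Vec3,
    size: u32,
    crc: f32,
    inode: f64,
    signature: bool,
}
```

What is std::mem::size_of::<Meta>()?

Vec3: proto at 0 (size 1, align 1) → ends 1; pad 3 to align 4 for seq; seq at 4 (size 4, align 4) → ends 8; version at 8 (size 4, align 4) → ends 12; checksum at 12 (size 4, align 4) → ends 16; flags at 16 (size 4, align 4) → ends 20; total 20 bytes, alignment 4
reserved at 0 (size 1, align 1) → ends 1
pad 7 to align 8 for n_entries
n_entries at 8 (size 8, align 8) → ends 16
mtime at 16 (size 1, align 1) → ends 17
pad 3 to align 4 for offset
offset at 20 (size 44, align 4) → ends 64
blocks at 64 (size 8, align 8) → ends 72
attrs at 72 (size 20, align 4) → ends 92
size at 92 (size 4, align 4) → ends 96
crc at 96 (size 4, align 4) → ends 100
pad 4 to align 8 for inode
inode at 104 (size 8, align 8) → ends 112
signature at 112 (size 1, align 1) → ends 113
tail pad 7 to reach multiple of 8
total 120 bytes, alignment 8

120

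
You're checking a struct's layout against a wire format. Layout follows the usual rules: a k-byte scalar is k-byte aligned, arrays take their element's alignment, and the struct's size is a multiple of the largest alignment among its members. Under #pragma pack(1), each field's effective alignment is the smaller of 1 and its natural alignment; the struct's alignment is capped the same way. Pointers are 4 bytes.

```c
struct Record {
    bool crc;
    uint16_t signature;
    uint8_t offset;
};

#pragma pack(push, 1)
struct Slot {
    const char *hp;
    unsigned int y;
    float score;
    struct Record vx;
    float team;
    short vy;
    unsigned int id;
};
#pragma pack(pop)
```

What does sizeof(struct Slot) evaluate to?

28 bytes

Record: @0: crc [1B, align 1] → 1; +1 pad (align 2); @2: signature [2B, align 2] → 4; @4: offset [1B, align 1] → 5; +1 tail pad (align 2); size 6, align 2
@0: hp [4B, align 1] → 4
@4: y [4B, align 1] → 8
@8: score [4B, align 1] → 12
@12: vx [6B, align 1] → 18
@18: team [4B, align 1] → 22
@22: vy [2B, align 1] → 24
@24: id [4B, align 1] → 28
size 28, align 1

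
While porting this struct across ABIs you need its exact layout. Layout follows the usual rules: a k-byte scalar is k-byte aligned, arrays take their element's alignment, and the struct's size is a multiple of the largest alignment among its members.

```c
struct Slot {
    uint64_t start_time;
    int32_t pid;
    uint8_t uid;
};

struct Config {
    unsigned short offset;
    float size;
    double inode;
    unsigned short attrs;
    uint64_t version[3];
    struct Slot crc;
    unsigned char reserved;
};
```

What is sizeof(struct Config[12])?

Slot: 0..8  start_time  (8B, 8-aligned); 8..12  pid  (4B, 4-aligned); 12..13  uid  (1B, 1-aligned); 13..16  -- tail padding (3B); sizeof = 16, alignof = 8
0..2  offset  (2B, 2-aligned)
2..4  -- padding (2B)
4..8  size  (4B, 4-aligned)
8..16  inode  (8B, 8-aligned)
16..18  attrs  (2B, 2-aligned)
18..24  -- padding (6B)
24..48  version  (24B, 8-aligned)
48..64  crc  (16B, 8-aligned)
64..65  reserved  (1B, 1-aligned)
65..72  -- tail padding (7B)
sizeof = 72, alignof = 8
array of 12: 12 × 72 = 864

864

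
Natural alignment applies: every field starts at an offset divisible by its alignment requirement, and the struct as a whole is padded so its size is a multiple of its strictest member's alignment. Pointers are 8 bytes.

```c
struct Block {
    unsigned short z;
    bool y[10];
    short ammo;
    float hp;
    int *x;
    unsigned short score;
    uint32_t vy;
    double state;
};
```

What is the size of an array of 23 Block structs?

0..2  z  (2B, 2-aligned)
2..12  y  (10B, 1-aligned)
12..14  ammo  (2B, 2-aligned)
14..16  -- padding (2B)
16..20  hp  (4B, 4-aligned)
20..24  -- padding (4B)
24..32  x  (8B, 8-aligned)
32..34  score  (2B, 2-aligned)
34..36  -- padding (2B)
36..40  vy  (4B, 4-aligned)
40..48  state  (8B, 8-aligned)
sizeof = 48, alignof = 8
array of 23: 23 × 48 = 1104

1104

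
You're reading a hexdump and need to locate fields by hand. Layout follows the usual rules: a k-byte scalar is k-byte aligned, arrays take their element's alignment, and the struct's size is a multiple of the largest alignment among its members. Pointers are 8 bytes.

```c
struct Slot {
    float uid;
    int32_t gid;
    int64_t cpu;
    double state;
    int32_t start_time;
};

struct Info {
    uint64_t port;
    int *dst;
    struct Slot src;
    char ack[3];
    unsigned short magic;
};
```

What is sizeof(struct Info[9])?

504

Slot: @0: uid [4B, align 4] → 4; @4: gid [4B, align 4] → 8; @8: cpu [8B, align 8] → 16; @16: state [8B, align 8] → 24; @24: start_time [4B, align 4] → 28; +4 tail pad (align 8); size 32, align 8
@0: port [8B, align 8] → 8
@8: dst [8B, align 8] → 16
@16: src [32B, align 8] → 48
@48: ack [3B, align 1] → 51
+1 pad (align 2)
@52: magic [2B, align 2] → 54
+2 tail pad (align 8)
size 56, align 8
array of 9: 9 × 56 = 504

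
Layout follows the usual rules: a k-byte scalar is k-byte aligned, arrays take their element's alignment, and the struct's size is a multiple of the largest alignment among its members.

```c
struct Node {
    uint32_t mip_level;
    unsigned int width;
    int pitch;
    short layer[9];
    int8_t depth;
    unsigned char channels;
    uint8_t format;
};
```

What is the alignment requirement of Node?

4

member alignments: mip_level=4, width=4, pitch=4, layer=2, depth=1, channels=1, format=1
max = 4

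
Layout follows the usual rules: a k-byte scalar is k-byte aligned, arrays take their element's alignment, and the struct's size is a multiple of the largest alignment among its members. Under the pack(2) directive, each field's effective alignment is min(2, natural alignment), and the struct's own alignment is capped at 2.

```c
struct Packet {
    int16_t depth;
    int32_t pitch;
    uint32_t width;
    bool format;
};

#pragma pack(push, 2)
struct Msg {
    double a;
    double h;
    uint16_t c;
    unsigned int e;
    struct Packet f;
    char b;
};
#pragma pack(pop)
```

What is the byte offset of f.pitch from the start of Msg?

Packet: 0..2  depth  (2B, 2-aligned); 2..4  -- padding (2B); 4..8  pitch  (4B, 4-aligned); 8..12  width  (4B, 4-aligned); 12..13  format  (1B, 1-aligned); 13..16  -- tail padding (3B); sizeof = 16, alignof = 4
0..8  a  (8B, 2-aligned)
8..16  h  (8B, 2-aligned)
16..18  c  (2B, 2-aligned)
18..22  e  (4B, 2-aligned)
22..38  f  (16B, 2-aligned)
within Packet: pitch at 4
22 + 4 = 26

26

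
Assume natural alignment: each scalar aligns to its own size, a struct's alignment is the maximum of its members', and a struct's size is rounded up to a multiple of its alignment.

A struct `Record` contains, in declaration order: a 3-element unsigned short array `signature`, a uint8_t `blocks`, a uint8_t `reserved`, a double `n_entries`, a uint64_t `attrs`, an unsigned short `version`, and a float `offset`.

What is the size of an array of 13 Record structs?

signature at 0 (size 6, align 2) → ends 6
blocks at 6 (size 1, align 1) → ends 7
reserved at 7 (size 1, align 1) → ends 8
n_entries at 8 (size 8, align 8) → ends 16
attrs at 16 (size 8, align 8) → ends 24
version at 24 (size 2, align 2) → ends 26
pad 2 to align 4 for offset
offset at 28 (size 4, align 4) → ends 32
total 32 bytes, alignment 8
array of 13: 13 × 32 = 416

416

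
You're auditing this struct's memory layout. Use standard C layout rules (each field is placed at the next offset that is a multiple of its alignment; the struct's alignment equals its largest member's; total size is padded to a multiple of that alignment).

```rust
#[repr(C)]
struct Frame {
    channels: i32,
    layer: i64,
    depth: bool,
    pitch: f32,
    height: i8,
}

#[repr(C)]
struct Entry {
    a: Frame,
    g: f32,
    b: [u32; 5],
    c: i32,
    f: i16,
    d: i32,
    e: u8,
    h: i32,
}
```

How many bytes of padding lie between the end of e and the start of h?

3

Frame: @0: channels [4B, align 4] → 4; +4 pad (align 8); @8: layer [8B, align 8] → 16; @16: depth [1B, align 1] → 17; +3 pad (align 4); @20: pitch [4B, align 4] → 24; @24: height [1B, align 1] → 25; +7 tail pad (align 8); size 32, align 8
@0: a [32B, align 8] → 32
@32: g [4B, align 4] → 36
@36: b [20B, align 4] → 56
@56: c [4B, align 4] → 60
@60: f [2B, align 2] → 62
+2 pad (align 4)
@64: d [4B, align 4] → 68
@68: e [1B, align 1] → 69
+3 pad (align 4)
@72: h [4B, align 4] → 76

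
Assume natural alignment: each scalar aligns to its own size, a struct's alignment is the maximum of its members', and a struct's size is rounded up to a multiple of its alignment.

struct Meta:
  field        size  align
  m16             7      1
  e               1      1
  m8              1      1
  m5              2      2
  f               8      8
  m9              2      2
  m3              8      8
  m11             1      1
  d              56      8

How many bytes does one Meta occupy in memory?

@0: m16 [7B, align 1] → 7
@7: e [1B, align 1] → 8
@8: m8 [1B, align 1] → 9
+1 pad (align 2)
@10: m5 [2B, align 2] → 12
+4 pad (align 8)
@16: f [8B, align 8] → 24
@24: m9 [2B, align 2] → 26
+6 pad (align 8)
@32: m3 [8B, align 8] → 40
@40: m11 [1B, align 1] → 41
+7 pad (align 8)
@48: d [56B, align 8] → 104
size 104, align 8

104 bytes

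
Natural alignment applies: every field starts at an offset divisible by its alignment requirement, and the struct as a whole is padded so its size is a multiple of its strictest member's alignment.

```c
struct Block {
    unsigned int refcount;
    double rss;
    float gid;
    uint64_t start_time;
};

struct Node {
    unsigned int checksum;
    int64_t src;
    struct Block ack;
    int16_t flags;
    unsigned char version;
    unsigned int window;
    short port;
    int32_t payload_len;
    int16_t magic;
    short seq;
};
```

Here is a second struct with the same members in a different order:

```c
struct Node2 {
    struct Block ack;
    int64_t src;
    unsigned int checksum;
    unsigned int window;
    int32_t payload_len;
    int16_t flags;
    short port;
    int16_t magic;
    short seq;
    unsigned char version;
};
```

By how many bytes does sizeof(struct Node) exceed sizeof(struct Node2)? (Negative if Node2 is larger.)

Block: 0..4  refcount  (4B, 4-aligned); 4..8  -- padding (4B); 8..16  rss  (8B, 8-aligned); 16..20  gid  (4B, 4-aligned); 20..24  -- padding (4B); 24..32  start_time  (8B, 8-aligned); sizeof = 32, alignof = 8
0..4  checksum  (4B, 4-aligned)
4..8  -- padding (4B)
8..16  src  (8B, 8-aligned)
16..48  ack  (32B, 8-aligned)
48..50  flags  (2B, 2-aligned)
50..51  version  (1B, 1-aligned)
51..52  -- padding (1B)
52..56  window  (4B, 4-aligned)
56..58  port  (2B, 2-aligned)
58..60  -- padding (2B)
60..64  payload_len  (4B, 4-aligned)
64..66  magic  (2B, 2-aligned)
66..68  seq  (2B, 2-aligned)
68..72  -- tail padding (4B)
sizeof = 72, alignof = 8
— Node2 —
0..32  ack  (32B, 8-aligned)
32..40  src  (8B, 8-aligned)
40..44  checksum  (4B, 4-aligned)
44..48  window  (4B, 4-aligned)
48..52  payload_len  (4B, 4-aligned)
52..54  flags  (2B, 2-aligned)
54..56  port  (2B, 2-aligned)
56..58  magic  (2B, 2-aligned)
58..60  seq  (2B, 2-aligned)
60..61  version  (1B, 1-aligned)
61..64  -- tail padding (3B)
sizeof = 64, alignof = 8
72 − 64 = 8

8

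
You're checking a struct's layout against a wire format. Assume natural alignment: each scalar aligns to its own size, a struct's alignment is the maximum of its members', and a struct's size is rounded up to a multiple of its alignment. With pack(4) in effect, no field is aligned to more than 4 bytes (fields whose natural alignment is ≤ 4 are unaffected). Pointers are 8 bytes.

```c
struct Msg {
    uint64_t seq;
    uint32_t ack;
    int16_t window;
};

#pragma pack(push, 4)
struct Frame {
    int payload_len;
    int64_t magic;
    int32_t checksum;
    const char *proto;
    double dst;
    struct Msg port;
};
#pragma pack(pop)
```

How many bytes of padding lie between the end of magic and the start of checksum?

0

Msg: @0: seq [8B, align 8] → 8; @8: ack [4B, align 4] → 12; @12: window [2B, align 2] → 14; +2 tail pad (align 8); size 16, align 8
@0: payload_len [4B, align 4] → 4
@4: magic [8B, align 4] → 12
@12: checksum [4B, align 4] → 16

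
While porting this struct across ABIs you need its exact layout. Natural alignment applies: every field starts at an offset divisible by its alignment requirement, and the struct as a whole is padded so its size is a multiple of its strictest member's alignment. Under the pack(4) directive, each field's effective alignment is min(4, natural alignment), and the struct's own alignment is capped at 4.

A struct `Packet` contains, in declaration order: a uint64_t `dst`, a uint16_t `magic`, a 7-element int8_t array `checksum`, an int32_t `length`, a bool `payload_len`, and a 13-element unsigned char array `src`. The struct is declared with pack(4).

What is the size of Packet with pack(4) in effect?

40

@0: dst [8B, align 4] → 8
@8: magic [2B, align 2] → 10
@10: checksum [7B, align 1] → 17
+3 pad (align 4)
@20: length [4B, align 4] → 24
@24: payload_len [1B, align 1] → 25
@25: src [13B, align 1] → 38
+2 tail pad (align 4)
size 40, align 4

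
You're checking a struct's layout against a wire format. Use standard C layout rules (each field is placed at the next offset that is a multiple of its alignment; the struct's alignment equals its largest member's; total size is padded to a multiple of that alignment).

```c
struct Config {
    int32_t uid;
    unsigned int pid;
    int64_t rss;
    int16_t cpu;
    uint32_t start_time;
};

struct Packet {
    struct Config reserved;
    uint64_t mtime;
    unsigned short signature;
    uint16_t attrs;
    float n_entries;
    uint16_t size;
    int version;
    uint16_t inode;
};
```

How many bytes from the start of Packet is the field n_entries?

Config: 0..4  uid  (4B, 4-aligned); 4..8  pid  (4B, 4-aligned); 8..16  rss  (8B, 8-aligned); 16..18  cpu  (2B, 2-aligned); 18..20  -- padding (2B); 20..24  start_time  (4B, 4-aligned); sizeof = 24, alignof = 8
0..24  reserved  (24B, 8-aligned)
24..32  mtime  (8B, 8-aligned)
32..34  signature  (2B, 2-aligned)
34..36  attrs  (2B, 2-aligned)
36..40  n_entries  (4B, 4-aligned)

36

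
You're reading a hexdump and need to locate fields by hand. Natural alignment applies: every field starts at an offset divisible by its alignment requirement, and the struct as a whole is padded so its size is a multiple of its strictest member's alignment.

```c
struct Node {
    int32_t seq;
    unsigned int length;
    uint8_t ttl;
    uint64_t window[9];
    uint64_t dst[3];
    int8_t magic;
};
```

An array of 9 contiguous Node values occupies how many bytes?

seq at 0 (size 4, align 4) → ends 4
length at 4 (size 4, align 4) → ends 8
ttl at 8 (size 1, align 1) → ends 9
pad 7 to align 8 for window
window at 16 (size 72, align 8) → ends 88
dst at 88 (size 24, align 8) → ends 112
magic at 112 (size 1, align 1) → ends 113
tail pad 7 to reach multiple of 8
total 120 bytes, alignment 8
array of 9: 9 × 120 = 1080

1080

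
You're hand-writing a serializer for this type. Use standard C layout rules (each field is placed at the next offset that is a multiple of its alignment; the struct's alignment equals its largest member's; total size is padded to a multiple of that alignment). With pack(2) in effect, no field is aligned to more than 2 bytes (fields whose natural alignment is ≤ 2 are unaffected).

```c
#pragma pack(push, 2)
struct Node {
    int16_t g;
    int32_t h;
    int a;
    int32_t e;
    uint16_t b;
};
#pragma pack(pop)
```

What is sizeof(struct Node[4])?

64

0..2  g  (2B, 2-aligned)
2..6  h  (4B, 2-aligned)
6..10  a  (4B, 2-aligned)
10..14  e  (4B, 2-aligned)
14..16  b  (2B, 2-aligned)
sizeof = 16, alignof = 2
array of 4: 4 × 16 = 64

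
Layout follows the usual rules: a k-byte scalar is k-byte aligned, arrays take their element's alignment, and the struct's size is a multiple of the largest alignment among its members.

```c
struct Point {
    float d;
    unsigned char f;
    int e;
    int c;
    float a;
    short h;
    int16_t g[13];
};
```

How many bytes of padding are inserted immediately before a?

@0: d [4B, align 4] → 4
@4: f [1B, align 1] → 5
+3 pad (align 4)
@8: e [4B, align 4] → 12
@12: c [4B, align 4] → 16
@16: a [4B, align 4] → 20

0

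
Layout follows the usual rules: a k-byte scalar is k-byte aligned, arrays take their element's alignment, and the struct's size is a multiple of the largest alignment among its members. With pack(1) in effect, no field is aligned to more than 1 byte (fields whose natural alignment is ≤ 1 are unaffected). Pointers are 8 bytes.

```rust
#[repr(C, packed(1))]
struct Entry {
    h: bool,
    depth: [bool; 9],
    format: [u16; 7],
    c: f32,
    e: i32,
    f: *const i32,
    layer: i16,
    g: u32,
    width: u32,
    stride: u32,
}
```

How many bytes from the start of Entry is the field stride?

50

0..1  h  (1B, 1-aligned)
1..10  depth  (9B, 1-aligned)
10..24  format  (14B, 1-aligned)
24..28  c  (4B, 1-aligned)
28..32  e  (4B, 1-aligned)
32..40  f  (8B, 1-aligned)
40..42  layer  (2B, 1-aligned)
42..46  g  (4B, 1-aligned)
46..50  width  (4B, 1-aligned)
50..54  stride  (4B, 1-aligned)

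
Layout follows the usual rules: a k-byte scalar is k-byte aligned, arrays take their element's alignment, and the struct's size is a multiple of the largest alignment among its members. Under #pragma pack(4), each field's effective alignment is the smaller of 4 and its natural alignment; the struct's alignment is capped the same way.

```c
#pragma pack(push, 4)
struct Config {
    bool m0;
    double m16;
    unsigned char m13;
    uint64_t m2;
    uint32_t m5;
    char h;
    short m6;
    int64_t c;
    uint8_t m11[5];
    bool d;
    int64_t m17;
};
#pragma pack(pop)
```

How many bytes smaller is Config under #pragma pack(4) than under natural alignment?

8

natural layout:
  m0 at 0 (size 1, align 1) → ends 1
  pad 7 to align 8 for m16
  m16 at 8 (size 8, align 8) → ends 16
  m13 at 16 (size 1, align 1) → ends 17
  pad 7 to align 8 for m2
  m2 at 24 (size 8, align 8) → ends 32
  m5 at 32 (size 4, align 4) → ends 36
  h at 36 (size 1, align 1) → ends 37
  pad 1 to align 2 for m6
  m6 at 38 (size 2, align 2) → ends 40
  c at 40 (size 8, align 8) → ends 48
  m11 at 48 (size 5, align 1) → ends 53
  d at 53 (size 1, align 1) → ends 54
  pad 2 to align 8 for m17
  m17 at 56 (size 8, align 8) → ends 64
  total 64 bytes, alignment 8
packed(4) layout:
  m0 at 0 (size 1, align 1) → ends 1
  pad 3 to align 4 for m16
  m16 at 4 (size 8, align 4) → ends 12
  m13 at 12 (size 1, align 1) → ends 13
  pad 3 to align 4 for m2
  m2 at 16 (size 8, align 4) → ends 24
  m5 at 24 (size 4, align 4) → ends 28
  h at 28 (size 1, align 1) → ends 29
  pad 1 to align 2 for m6
  m6 at 30 (size 2, align 2) → ends 32
  c at 32 (size 8, align 4) → ends 40
  m11 at 40 (size 5, align 1) → ends 45
  d at 45 (size 1, align 1) → ends 46
  pad 2 to align 4 for m17
  m17 at 48 (size 8, align 4) → ends 56
  total 56 bytes, alignment 4
64 − 56 = 8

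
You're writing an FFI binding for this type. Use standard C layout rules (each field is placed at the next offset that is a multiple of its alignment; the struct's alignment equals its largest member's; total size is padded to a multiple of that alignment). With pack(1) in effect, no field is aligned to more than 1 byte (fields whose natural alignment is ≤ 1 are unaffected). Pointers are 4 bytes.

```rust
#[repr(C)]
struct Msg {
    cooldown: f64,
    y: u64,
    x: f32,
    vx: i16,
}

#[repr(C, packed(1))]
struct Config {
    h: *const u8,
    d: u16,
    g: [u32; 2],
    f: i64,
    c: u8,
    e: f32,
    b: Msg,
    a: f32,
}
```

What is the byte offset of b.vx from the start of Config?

47

Msg: 0..8  cooldown  (8B, 8-aligned); 8..16  y  (8B, 8-aligned); 16..20  x  (4B, 4-aligned); 20..22  vx  (2B, 2-aligned); 22..24  -- tail padding (2B); sizeof = 24, alignof = 8
0..4  h  (4B, 1-aligned)
4..6  d  (2B, 1-aligned)
6..14  g  (8B, 1-aligned)
14..22  f  (8B, 1-aligned)
22..23  c  (1B, 1-aligned)
23..27  e  (4B, 1-aligned)
27..51  b  (24B, 1-aligned)
within Msg: vx at 20
27 + 20 = 47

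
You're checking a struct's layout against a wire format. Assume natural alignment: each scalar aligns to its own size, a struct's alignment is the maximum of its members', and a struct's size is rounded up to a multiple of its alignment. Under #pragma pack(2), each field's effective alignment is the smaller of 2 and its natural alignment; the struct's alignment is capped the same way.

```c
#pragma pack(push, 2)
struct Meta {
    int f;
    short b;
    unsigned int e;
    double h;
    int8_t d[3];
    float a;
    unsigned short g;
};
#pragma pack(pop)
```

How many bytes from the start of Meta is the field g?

f at 0 (size 4, align 2) → ends 4
b at 4 (size 2, align 2) → ends 6
e at 6 (size 4, align 2) → ends 10
h at 10 (size 8, align 2) → ends 18
d at 18 (size 3, align 1) → ends 21
pad 1 to align 2 for a
a at 22 (size 4, align 2) → ends 26
g at 26 (size 2, align 2) → ends 28

26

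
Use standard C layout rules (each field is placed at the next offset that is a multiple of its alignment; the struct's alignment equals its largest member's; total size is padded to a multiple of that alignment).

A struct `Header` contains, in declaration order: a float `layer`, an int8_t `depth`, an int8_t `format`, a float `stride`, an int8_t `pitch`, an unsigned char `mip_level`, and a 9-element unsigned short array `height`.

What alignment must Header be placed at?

member alignments: layer=4, depth=1, format=1, stride=4, pitch=1, mip_level=1, height=2
max = 4

4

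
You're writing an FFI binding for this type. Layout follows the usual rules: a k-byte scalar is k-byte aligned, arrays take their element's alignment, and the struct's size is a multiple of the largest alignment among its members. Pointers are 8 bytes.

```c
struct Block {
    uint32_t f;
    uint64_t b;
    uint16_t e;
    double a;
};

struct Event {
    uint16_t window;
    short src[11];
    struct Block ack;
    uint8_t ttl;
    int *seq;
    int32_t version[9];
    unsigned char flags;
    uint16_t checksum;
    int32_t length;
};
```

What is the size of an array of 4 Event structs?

Block: 0..4  f  (4B, 4-aligned); 4..8  -- padding (4B); 8..16  b  (8B, 8-aligned); 16..18  e  (2B, 2-aligned); 18..24  -- padding (6B); 24..32  a  (8B, 8-aligned); sizeof = 32, alignof = 8
0..2  window  (2B, 2-aligned)
2..24  src  (22B, 2-aligned)
24..56  ack  (32B, 8-aligned)
56..57  ttl  (1B, 1-aligned)
57..64  -- padding (7B)
64..72  seq  (8B, 8-aligned)
72..108  version  (36B, 4-aligned)
108..109  flags  (1B, 1-aligned)
109..110  -- padding (1B)
110..112  checksum  (2B, 2-aligned)
112..116  length  (4B, 4-aligned)
116..120  -- tail padding (4B)
sizeof = 120, alignof = 8
array of 4: 4 × 120 = 480

480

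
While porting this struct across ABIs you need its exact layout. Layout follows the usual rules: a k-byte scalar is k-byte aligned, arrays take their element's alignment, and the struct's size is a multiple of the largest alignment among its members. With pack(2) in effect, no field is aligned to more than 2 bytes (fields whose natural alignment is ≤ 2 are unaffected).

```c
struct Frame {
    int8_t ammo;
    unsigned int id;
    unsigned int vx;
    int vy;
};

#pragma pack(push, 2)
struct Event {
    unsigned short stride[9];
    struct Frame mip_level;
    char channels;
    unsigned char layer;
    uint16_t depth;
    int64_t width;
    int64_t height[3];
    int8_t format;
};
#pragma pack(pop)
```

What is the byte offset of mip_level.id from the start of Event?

Frame: @0: ammo [1B, align 1] → 1; +3 pad (align 4); @4: id [4B, align 4] → 8; @8: vx [4B, align 4] → 12; @12: vy [4B, align 4] → 16; size 16, align 4
@0: stride [18B, align 2] → 18
@18: mip_level [16B, align 2] → 34
within Frame: id at 4
18 + 4 = 22

22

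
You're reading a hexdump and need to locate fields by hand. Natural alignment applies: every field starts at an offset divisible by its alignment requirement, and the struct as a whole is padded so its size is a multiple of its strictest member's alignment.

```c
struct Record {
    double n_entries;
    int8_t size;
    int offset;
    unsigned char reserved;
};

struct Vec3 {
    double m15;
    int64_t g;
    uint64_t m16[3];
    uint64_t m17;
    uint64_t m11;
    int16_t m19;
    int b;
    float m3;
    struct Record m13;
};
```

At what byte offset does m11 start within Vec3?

Record: 0..8  n_entries  (8B, 8-aligned); 8..9  size  (1B, 1-aligned); 9..12  -- padding (3B); 12..16  offset  (4B, 4-aligned); 16..17  reserved  (1B, 1-aligned); 17..24  -- tail padding (7B); sizeof = 24, alignof = 8
0..8  m15  (8B, 8-aligned)
8..16  g  (8B, 8-aligned)
16..40  m16  (24B, 8-aligned)
40..48  m17  (8B, 8-aligned)
48..56  m11  (8B, 8-aligned)

48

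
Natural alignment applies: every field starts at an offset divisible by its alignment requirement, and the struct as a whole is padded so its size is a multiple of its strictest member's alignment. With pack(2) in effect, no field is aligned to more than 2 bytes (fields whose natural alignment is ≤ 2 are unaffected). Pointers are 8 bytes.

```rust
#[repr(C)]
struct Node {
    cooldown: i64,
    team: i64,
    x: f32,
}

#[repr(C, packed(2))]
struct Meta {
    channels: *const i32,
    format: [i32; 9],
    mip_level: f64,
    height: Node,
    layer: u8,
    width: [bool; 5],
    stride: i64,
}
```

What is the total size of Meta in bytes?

90

Node: 0..8  cooldown  (8B, 8-aligned); 8..16  team  (8B, 8-aligned); 16..20  x  (4B, 4-aligned); 20..24  -- tail padding (4B); sizeof = 24, alignof = 8
0..8  channels  (8B, 2-aligned)
8..44  format  (36B, 2-aligned)
44..52  mip_level  (8B, 2-aligned)
52..76  height  (24B, 2-aligned)
76..77  layer  (1B, 1-aligned)
77..82  width  (5B, 1-aligned)
82..90  stride  (8B, 2-aligned)
sizeof = 90, alignof = 2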